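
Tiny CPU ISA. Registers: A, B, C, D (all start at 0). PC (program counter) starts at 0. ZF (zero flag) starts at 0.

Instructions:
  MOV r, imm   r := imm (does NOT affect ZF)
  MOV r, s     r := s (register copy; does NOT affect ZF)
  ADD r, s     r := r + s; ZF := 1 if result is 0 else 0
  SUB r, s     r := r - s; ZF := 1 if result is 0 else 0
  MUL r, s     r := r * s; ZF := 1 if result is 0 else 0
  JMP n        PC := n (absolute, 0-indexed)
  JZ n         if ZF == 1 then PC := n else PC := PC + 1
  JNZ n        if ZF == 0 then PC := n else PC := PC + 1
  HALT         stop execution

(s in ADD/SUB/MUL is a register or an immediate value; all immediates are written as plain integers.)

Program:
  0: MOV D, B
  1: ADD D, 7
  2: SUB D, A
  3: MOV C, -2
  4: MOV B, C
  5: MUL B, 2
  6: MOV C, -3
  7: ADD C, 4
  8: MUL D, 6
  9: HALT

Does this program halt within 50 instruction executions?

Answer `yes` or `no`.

Answer: yes

Derivation:
Step 1: PC=0 exec 'MOV D, B'. After: A=0 B=0 C=0 D=0 ZF=0 PC=1
Step 2: PC=1 exec 'ADD D, 7'. After: A=0 B=0 C=0 D=7 ZF=0 PC=2
Step 3: PC=2 exec 'SUB D, A'. After: A=0 B=0 C=0 D=7 ZF=0 PC=3
Step 4: PC=3 exec 'MOV C, -2'. After: A=0 B=0 C=-2 D=7 ZF=0 PC=4
Step 5: PC=4 exec 'MOV B, C'. After: A=0 B=-2 C=-2 D=7 ZF=0 PC=5
Step 6: PC=5 exec 'MUL B, 2'. After: A=0 B=-4 C=-2 D=7 ZF=0 PC=6
Step 7: PC=6 exec 'MOV C, -3'. After: A=0 B=-4 C=-3 D=7 ZF=0 PC=7
Step 8: PC=7 exec 'ADD C, 4'. After: A=0 B=-4 C=1 D=7 ZF=0 PC=8
Step 9: PC=8 exec 'MUL D, 6'. After: A=0 B=-4 C=1 D=42 ZF=0 PC=9
Step 10: PC=9 exec 'HALT'. After: A=0 B=-4 C=1 D=42 ZF=0 PC=9 HALTED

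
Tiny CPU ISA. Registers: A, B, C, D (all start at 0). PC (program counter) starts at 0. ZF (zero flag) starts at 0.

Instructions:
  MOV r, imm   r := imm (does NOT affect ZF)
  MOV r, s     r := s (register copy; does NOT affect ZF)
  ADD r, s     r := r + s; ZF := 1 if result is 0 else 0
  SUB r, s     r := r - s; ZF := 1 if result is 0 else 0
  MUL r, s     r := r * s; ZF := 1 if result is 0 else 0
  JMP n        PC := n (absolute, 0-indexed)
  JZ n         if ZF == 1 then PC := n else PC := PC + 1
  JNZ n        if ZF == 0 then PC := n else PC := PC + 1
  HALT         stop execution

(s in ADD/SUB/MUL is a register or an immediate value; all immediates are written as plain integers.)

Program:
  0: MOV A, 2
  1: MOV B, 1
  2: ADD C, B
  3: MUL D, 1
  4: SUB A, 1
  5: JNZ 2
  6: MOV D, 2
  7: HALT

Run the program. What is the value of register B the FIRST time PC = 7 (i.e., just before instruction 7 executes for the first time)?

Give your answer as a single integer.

Step 1: PC=0 exec 'MOV A, 2'. After: A=2 B=0 C=0 D=0 ZF=0 PC=1
Step 2: PC=1 exec 'MOV B, 1'. After: A=2 B=1 C=0 D=0 ZF=0 PC=2
Step 3: PC=2 exec 'ADD C, B'. After: A=2 B=1 C=1 D=0 ZF=0 PC=3
Step 4: PC=3 exec 'MUL D, 1'. After: A=2 B=1 C=1 D=0 ZF=1 PC=4
Step 5: PC=4 exec 'SUB A, 1'. After: A=1 B=1 C=1 D=0 ZF=0 PC=5
Step 6: PC=5 exec 'JNZ 2'. After: A=1 B=1 C=1 D=0 ZF=0 PC=2
Step 7: PC=2 exec 'ADD C, B'. After: A=1 B=1 C=2 D=0 ZF=0 PC=3
Step 8: PC=3 exec 'MUL D, 1'. After: A=1 B=1 C=2 D=0 ZF=1 PC=4
Step 9: PC=4 exec 'SUB A, 1'. After: A=0 B=1 C=2 D=0 ZF=1 PC=5
Step 10: PC=5 exec 'JNZ 2'. After: A=0 B=1 C=2 D=0 ZF=1 PC=6
Step 11: PC=6 exec 'MOV D, 2'. After: A=0 B=1 C=2 D=2 ZF=1 PC=7
First time PC=7: B=1

1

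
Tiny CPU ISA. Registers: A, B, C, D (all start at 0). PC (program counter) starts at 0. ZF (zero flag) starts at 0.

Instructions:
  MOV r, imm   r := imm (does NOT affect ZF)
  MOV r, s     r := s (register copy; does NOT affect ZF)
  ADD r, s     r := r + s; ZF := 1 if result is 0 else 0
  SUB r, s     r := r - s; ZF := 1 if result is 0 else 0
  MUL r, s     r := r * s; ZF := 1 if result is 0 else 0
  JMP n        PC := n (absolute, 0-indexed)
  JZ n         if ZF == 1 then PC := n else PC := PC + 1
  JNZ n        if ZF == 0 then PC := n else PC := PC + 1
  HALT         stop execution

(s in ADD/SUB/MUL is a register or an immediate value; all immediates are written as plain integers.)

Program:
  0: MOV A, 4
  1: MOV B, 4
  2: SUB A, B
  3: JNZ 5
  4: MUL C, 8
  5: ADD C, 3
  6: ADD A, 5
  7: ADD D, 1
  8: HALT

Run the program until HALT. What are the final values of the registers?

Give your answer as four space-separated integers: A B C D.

Answer: 5 4 3 1

Derivation:
Step 1: PC=0 exec 'MOV A, 4'. After: A=4 B=0 C=0 D=0 ZF=0 PC=1
Step 2: PC=1 exec 'MOV B, 4'. After: A=4 B=4 C=0 D=0 ZF=0 PC=2
Step 3: PC=2 exec 'SUB A, B'. After: A=0 B=4 C=0 D=0 ZF=1 PC=3
Step 4: PC=3 exec 'JNZ 5'. After: A=0 B=4 C=0 D=0 ZF=1 PC=4
Step 5: PC=4 exec 'MUL C, 8'. After: A=0 B=4 C=0 D=0 ZF=1 PC=5
Step 6: PC=5 exec 'ADD C, 3'. After: A=0 B=4 C=3 D=0 ZF=0 PC=6
Step 7: PC=6 exec 'ADD A, 5'. After: A=5 B=4 C=3 D=0 ZF=0 PC=7
Step 8: PC=7 exec 'ADD D, 1'. After: A=5 B=4 C=3 D=1 ZF=0 PC=8
Step 9: PC=8 exec 'HALT'. After: A=5 B=4 C=3 D=1 ZF=0 PC=8 HALTED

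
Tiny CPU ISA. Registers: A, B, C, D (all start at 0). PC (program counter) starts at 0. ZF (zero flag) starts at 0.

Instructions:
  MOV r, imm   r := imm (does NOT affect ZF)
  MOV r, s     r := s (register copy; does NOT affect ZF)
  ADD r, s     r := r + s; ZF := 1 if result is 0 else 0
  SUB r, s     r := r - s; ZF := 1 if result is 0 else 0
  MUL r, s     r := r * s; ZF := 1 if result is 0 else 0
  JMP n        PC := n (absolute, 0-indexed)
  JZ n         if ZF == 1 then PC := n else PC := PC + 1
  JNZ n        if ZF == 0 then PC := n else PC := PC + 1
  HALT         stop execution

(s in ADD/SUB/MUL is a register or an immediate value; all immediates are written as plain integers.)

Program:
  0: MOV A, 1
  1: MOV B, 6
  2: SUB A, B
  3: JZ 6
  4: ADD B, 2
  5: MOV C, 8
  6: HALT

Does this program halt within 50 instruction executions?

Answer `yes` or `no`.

Answer: yes

Derivation:
Step 1: PC=0 exec 'MOV A, 1'. After: A=1 B=0 C=0 D=0 ZF=0 PC=1
Step 2: PC=1 exec 'MOV B, 6'. After: A=1 B=6 C=0 D=0 ZF=0 PC=2
Step 3: PC=2 exec 'SUB A, B'. After: A=-5 B=6 C=0 D=0 ZF=0 PC=3
Step 4: PC=3 exec 'JZ 6'. After: A=-5 B=6 C=0 D=0 ZF=0 PC=4
Step 5: PC=4 exec 'ADD B, 2'. After: A=-5 B=8 C=0 D=0 ZF=0 PC=5
Step 6: PC=5 exec 'MOV C, 8'. After: A=-5 B=8 C=8 D=0 ZF=0 PC=6
Step 7: PC=6 exec 'HALT'. After: A=-5 B=8 C=8 D=0 ZF=0 PC=6 HALTED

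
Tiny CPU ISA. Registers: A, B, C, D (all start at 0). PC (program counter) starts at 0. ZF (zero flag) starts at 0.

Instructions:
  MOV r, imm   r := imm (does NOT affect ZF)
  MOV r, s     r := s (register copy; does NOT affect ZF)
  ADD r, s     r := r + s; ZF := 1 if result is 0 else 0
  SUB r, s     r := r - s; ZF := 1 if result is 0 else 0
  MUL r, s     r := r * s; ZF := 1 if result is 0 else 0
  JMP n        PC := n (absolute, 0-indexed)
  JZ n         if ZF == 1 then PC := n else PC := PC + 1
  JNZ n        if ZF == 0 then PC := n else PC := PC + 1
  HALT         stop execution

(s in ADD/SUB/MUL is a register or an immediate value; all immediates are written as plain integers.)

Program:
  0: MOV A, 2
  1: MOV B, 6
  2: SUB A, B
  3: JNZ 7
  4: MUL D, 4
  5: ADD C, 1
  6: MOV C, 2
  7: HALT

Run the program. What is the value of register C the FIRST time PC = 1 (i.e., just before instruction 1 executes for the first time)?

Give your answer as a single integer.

Step 1: PC=0 exec 'MOV A, 2'. After: A=2 B=0 C=0 D=0 ZF=0 PC=1
First time PC=1: C=0

0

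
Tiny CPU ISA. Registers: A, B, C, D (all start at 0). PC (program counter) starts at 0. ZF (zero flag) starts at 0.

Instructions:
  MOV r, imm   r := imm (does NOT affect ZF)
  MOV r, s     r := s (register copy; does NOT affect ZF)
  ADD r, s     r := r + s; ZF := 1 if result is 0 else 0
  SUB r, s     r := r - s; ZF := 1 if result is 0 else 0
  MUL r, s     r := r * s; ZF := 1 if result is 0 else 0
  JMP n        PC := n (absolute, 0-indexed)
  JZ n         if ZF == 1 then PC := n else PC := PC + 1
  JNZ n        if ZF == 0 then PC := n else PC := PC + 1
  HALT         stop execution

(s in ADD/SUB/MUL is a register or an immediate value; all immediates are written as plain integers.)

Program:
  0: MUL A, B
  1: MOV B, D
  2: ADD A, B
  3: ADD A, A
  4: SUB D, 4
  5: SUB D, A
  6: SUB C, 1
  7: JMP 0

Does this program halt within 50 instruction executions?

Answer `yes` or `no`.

Step 1: PC=0 exec 'MUL A, B'. After: A=0 B=0 C=0 D=0 ZF=1 PC=1
Step 2: PC=1 exec 'MOV B, D'. After: A=0 B=0 C=0 D=0 ZF=1 PC=2
Step 3: PC=2 exec 'ADD A, B'. After: A=0 B=0 C=0 D=0 ZF=1 PC=3
Step 4: PC=3 exec 'ADD A, A'. After: A=0 B=0 C=0 D=0 ZF=1 PC=4
Step 5: PC=4 exec 'SUB D, 4'. After: A=0 B=0 C=0 D=-4 ZF=0 PC=5
Step 6: PC=5 exec 'SUB D, A'. After: A=0 B=0 C=0 D=-4 ZF=0 PC=6
Step 7: PC=6 exec 'SUB C, 1'. After: A=0 B=0 C=-1 D=-4 ZF=0 PC=7
Step 8: PC=7 exec 'JMP 0'. After: A=0 B=0 C=-1 D=-4 ZF=0 PC=0
Step 9: PC=0 exec 'MUL A, B'. After: A=0 B=0 C=-1 D=-4 ZF=1 PC=1
Step 10: PC=1 exec 'MOV B, D'. After: A=0 B=-4 C=-1 D=-4 ZF=1 PC=2
Step 11: PC=2 exec 'ADD A, B'. After: A=-4 B=-4 C=-1 D=-4 ZF=0 PC=3
Step 12: PC=3 exec 'ADD A, A'. After: A=-8 B=-4 C=-1 D=-4 ZF=0 PC=4
Step 13: PC=4 exec 'SUB D, 4'. After: A=-8 B=-4 C=-1 D=-8 ZF=0 PC=5
Step 14: PC=5 exec 'SUB D, A'. After: A=-8 B=-4 C=-1 D=0 ZF=1 PC=6
Step 15: PC=6 exec 'SUB C, 1'. After: A=-8 B=-4 C=-2 D=0 ZF=0 PC=7
After 50 steps: not halted. PC revisits the same instructions with no path to HALT; will never halt.

Answer: no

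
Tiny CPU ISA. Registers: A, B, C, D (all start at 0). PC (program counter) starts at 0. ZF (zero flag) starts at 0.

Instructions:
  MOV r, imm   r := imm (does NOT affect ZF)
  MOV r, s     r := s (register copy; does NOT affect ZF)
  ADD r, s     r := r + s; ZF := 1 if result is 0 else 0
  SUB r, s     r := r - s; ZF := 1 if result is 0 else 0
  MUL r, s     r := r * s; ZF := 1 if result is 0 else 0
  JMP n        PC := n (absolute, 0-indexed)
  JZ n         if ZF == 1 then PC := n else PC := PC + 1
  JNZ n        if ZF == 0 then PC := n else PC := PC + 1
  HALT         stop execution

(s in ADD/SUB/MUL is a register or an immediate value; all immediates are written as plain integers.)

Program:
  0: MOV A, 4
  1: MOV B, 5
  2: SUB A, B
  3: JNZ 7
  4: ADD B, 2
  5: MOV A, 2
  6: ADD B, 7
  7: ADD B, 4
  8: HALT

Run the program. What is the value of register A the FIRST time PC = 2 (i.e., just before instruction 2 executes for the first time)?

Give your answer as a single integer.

Step 1: PC=0 exec 'MOV A, 4'. After: A=4 B=0 C=0 D=0 ZF=0 PC=1
Step 2: PC=1 exec 'MOV B, 5'. After: A=4 B=5 C=0 D=0 ZF=0 PC=2
First time PC=2: A=4

4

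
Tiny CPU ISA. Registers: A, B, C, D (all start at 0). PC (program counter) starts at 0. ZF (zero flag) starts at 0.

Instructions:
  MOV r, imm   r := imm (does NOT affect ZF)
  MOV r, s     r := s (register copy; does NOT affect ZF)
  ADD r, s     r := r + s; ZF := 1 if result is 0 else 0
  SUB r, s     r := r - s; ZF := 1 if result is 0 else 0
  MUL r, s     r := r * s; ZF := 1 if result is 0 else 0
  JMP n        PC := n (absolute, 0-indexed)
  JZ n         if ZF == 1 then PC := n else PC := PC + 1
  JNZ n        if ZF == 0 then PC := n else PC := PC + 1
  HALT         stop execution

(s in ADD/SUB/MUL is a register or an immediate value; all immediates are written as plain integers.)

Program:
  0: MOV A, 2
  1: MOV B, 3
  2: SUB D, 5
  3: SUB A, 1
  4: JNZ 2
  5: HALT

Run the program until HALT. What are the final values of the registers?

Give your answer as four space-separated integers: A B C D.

Answer: 0 3 0 -10

Derivation:
Step 1: PC=0 exec 'MOV A, 2'. After: A=2 B=0 C=0 D=0 ZF=0 PC=1
Step 2: PC=1 exec 'MOV B, 3'. After: A=2 B=3 C=0 D=0 ZF=0 PC=2
Step 3: PC=2 exec 'SUB D, 5'. After: A=2 B=3 C=0 D=-5 ZF=0 PC=3
Step 4: PC=3 exec 'SUB A, 1'. After: A=1 B=3 C=0 D=-5 ZF=0 PC=4
Step 5: PC=4 exec 'JNZ 2'. After: A=1 B=3 C=0 D=-5 ZF=0 PC=2
Step 6: PC=2 exec 'SUB D, 5'. After: A=1 B=3 C=0 D=-10 ZF=0 PC=3
Step 7: PC=3 exec 'SUB A, 1'. After: A=0 B=3 C=0 D=-10 ZF=1 PC=4
Step 8: PC=4 exec 'JNZ 2'. After: A=0 B=3 C=0 D=-10 ZF=1 PC=5
Step 9: PC=5 exec 'HALT'. After: A=0 B=3 C=0 D=-10 ZF=1 PC=5 HALTED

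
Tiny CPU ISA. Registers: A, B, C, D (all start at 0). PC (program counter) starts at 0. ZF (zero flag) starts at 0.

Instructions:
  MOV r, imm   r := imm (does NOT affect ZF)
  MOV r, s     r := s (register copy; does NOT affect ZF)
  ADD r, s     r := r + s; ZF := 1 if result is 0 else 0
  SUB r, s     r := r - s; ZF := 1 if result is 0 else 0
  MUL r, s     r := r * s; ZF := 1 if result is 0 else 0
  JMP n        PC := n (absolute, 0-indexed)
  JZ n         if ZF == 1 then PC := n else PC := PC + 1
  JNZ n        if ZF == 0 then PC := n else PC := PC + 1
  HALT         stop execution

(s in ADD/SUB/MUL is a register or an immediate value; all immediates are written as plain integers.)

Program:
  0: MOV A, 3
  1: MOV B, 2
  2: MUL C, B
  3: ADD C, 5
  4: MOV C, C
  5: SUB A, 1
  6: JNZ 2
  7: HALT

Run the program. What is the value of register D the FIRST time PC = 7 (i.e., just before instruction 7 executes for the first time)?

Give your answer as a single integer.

Step 1: PC=0 exec 'MOV A, 3'. After: A=3 B=0 C=0 D=0 ZF=0 PC=1
Step 2: PC=1 exec 'MOV B, 2'. After: A=3 B=2 C=0 D=0 ZF=0 PC=2
Step 3: PC=2 exec 'MUL C, B'. After: A=3 B=2 C=0 D=0 ZF=1 PC=3
Step 4: PC=3 exec 'ADD C, 5'. After: A=3 B=2 C=5 D=0 ZF=0 PC=4
Step 5: PC=4 exec 'MOV C, C'. After: A=3 B=2 C=5 D=0 ZF=0 PC=5
Step 6: PC=5 exec 'SUB A, 1'. After: A=2 B=2 C=5 D=0 ZF=0 PC=6
Step 7: PC=6 exec 'JNZ 2'. After: A=2 B=2 C=5 D=0 ZF=0 PC=2
Step 8: PC=2 exec 'MUL C, B'. After: A=2 B=2 C=10 D=0 ZF=0 PC=3
Step 9: PC=3 exec 'ADD C, 5'. After: A=2 B=2 C=15 D=0 ZF=0 PC=4
Step 10: PC=4 exec 'MOV C, C'. After: A=2 B=2 C=15 D=0 ZF=0 PC=5
Step 11: PC=5 exec 'SUB A, 1'. After: A=1 B=2 C=15 D=0 ZF=0 PC=6
Step 12: PC=6 exec 'JNZ 2'. After: A=1 B=2 C=15 D=0 ZF=0 PC=2
Step 13: PC=2 exec 'MUL C, B'. After: A=1 B=2 C=30 D=0 ZF=0 PC=3
Step 14: PC=3 exec 'ADD C, 5'. After: A=1 B=2 C=35 D=0 ZF=0 PC=4
Step 15: PC=4 exec 'MOV C, C'. After: A=1 B=2 C=35 D=0 ZF=0 PC=5
Step 16: PC=5 exec 'SUB A, 1'. After: A=0 B=2 C=35 D=0 ZF=1 PC=6
Step 17: PC=6 exec 'JNZ 2'. After: A=0 B=2 C=35 D=0 ZF=1 PC=7
First time PC=7: D=0

0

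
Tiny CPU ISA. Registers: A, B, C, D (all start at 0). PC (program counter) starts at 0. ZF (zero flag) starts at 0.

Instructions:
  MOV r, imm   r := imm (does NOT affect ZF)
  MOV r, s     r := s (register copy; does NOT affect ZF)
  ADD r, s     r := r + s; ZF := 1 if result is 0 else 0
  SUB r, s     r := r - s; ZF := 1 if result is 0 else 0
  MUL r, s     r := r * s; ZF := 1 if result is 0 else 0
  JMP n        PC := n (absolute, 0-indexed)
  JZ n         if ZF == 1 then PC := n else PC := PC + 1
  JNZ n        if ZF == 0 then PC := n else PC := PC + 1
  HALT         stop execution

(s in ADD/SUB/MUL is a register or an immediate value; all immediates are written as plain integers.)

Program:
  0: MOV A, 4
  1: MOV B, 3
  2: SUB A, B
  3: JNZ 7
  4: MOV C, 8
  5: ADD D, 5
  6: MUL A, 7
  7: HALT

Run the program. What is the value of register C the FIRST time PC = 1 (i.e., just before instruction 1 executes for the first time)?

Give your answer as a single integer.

Step 1: PC=0 exec 'MOV A, 4'. After: A=4 B=0 C=0 D=0 ZF=0 PC=1
First time PC=1: C=0

0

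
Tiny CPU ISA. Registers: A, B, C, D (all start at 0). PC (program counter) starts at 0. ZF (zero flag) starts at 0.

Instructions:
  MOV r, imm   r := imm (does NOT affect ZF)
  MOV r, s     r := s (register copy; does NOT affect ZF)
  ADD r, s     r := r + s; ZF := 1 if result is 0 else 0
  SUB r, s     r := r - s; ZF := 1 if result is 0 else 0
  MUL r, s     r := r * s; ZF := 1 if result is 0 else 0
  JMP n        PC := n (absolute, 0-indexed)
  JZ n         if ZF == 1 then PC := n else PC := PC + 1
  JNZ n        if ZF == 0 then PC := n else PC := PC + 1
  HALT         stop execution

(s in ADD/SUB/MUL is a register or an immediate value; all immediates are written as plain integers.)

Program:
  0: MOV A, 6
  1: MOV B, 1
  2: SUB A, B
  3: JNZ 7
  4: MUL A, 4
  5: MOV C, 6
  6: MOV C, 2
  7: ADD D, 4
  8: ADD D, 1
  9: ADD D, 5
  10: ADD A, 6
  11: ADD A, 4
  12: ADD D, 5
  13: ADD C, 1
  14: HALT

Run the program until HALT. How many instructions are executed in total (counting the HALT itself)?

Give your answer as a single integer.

Step 1: PC=0 exec 'MOV A, 6'. After: A=6 B=0 C=0 D=0 ZF=0 PC=1
Step 2: PC=1 exec 'MOV B, 1'. After: A=6 B=1 C=0 D=0 ZF=0 PC=2
Step 3: PC=2 exec 'SUB A, B'. After: A=5 B=1 C=0 D=0 ZF=0 PC=3
Step 4: PC=3 exec 'JNZ 7'. After: A=5 B=1 C=0 D=0 ZF=0 PC=7
Step 5: PC=7 exec 'ADD D, 4'. After: A=5 B=1 C=0 D=4 ZF=0 PC=8
Step 6: PC=8 exec 'ADD D, 1'. After: A=5 B=1 C=0 D=5 ZF=0 PC=9
Step 7: PC=9 exec 'ADD D, 5'. After: A=5 B=1 C=0 D=10 ZF=0 PC=10
Step 8: PC=10 exec 'ADD A, 6'. After: A=11 B=1 C=0 D=10 ZF=0 PC=11
Step 9: PC=11 exec 'ADD A, 4'. After: A=15 B=1 C=0 D=10 ZF=0 PC=12
Step 10: PC=12 exec 'ADD D, 5'. After: A=15 B=1 C=0 D=15 ZF=0 PC=13
Step 11: PC=13 exec 'ADD C, 1'. After: A=15 B=1 C=1 D=15 ZF=0 PC=14
Step 12: PC=14 exec 'HALT'. After: A=15 B=1 C=1 D=15 ZF=0 PC=14 HALTED
Total instructions executed: 12

Answer: 12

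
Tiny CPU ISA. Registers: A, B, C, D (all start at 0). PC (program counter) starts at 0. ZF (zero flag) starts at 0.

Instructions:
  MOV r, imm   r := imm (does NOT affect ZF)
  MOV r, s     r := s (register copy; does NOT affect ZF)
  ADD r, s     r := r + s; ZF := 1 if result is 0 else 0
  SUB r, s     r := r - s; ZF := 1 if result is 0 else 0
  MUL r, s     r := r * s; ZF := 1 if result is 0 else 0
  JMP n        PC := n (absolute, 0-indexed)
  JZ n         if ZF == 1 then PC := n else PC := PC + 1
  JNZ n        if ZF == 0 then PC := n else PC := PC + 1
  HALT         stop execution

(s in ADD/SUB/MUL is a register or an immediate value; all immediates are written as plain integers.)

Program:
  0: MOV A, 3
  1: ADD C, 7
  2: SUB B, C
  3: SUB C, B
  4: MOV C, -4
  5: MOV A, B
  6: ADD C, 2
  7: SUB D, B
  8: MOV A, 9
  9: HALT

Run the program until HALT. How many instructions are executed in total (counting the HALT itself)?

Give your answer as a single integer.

Answer: 10

Derivation:
Step 1: PC=0 exec 'MOV A, 3'. After: A=3 B=0 C=0 D=0 ZF=0 PC=1
Step 2: PC=1 exec 'ADD C, 7'. After: A=3 B=0 C=7 D=0 ZF=0 PC=2
Step 3: PC=2 exec 'SUB B, C'. After: A=3 B=-7 C=7 D=0 ZF=0 PC=3
Step 4: PC=3 exec 'SUB C, B'. After: A=3 B=-7 C=14 D=0 ZF=0 PC=4
Step 5: PC=4 exec 'MOV C, -4'. After: A=3 B=-7 C=-4 D=0 ZF=0 PC=5
Step 6: PC=5 exec 'MOV A, B'. After: A=-7 B=-7 C=-4 D=0 ZF=0 PC=6
Step 7: PC=6 exec 'ADD C, 2'. After: A=-7 B=-7 C=-2 D=0 ZF=0 PC=7
Step 8: PC=7 exec 'SUB D, B'. After: A=-7 B=-7 C=-2 D=7 ZF=0 PC=8
Step 9: PC=8 exec 'MOV A, 9'. After: A=9 B=-7 C=-2 D=7 ZF=0 PC=9
Step 10: PC=9 exec 'HALT'. After: A=9 B=-7 C=-2 D=7 ZF=0 PC=9 HALTED
Total instructions executed: 10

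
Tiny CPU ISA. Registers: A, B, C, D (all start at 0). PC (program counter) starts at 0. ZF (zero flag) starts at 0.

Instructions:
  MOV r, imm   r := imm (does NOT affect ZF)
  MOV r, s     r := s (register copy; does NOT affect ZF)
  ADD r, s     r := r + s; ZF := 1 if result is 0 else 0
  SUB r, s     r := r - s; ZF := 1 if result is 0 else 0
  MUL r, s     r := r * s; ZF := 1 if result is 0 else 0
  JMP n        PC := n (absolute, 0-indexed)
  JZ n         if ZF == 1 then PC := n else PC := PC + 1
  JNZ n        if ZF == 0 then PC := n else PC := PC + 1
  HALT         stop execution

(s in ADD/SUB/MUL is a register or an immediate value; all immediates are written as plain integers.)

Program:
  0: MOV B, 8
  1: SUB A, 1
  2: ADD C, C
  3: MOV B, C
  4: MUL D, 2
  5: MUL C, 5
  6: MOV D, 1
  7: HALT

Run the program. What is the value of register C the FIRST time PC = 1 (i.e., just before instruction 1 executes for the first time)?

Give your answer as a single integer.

Step 1: PC=0 exec 'MOV B, 8'. After: A=0 B=8 C=0 D=0 ZF=0 PC=1
First time PC=1: C=0

0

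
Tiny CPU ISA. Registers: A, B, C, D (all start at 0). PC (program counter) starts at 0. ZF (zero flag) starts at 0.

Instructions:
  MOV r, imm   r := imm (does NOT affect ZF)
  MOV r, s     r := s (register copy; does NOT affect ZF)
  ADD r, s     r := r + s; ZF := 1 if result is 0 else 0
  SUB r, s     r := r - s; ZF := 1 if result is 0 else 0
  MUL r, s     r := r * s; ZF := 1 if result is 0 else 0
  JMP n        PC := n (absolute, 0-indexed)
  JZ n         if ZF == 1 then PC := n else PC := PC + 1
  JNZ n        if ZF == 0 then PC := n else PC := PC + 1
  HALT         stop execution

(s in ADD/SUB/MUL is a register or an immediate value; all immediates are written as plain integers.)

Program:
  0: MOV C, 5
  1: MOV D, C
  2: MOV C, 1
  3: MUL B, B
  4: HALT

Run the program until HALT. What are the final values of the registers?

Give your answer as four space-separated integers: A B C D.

Answer: 0 0 1 5

Derivation:
Step 1: PC=0 exec 'MOV C, 5'. After: A=0 B=0 C=5 D=0 ZF=0 PC=1
Step 2: PC=1 exec 'MOV D, C'. After: A=0 B=0 C=5 D=5 ZF=0 PC=2
Step 3: PC=2 exec 'MOV C, 1'. After: A=0 B=0 C=1 D=5 ZF=0 PC=3
Step 4: PC=3 exec 'MUL B, B'. After: A=0 B=0 C=1 D=5 ZF=1 PC=4
Step 5: PC=4 exec 'HALT'. After: A=0 B=0 C=1 D=5 ZF=1 PC=4 HALTED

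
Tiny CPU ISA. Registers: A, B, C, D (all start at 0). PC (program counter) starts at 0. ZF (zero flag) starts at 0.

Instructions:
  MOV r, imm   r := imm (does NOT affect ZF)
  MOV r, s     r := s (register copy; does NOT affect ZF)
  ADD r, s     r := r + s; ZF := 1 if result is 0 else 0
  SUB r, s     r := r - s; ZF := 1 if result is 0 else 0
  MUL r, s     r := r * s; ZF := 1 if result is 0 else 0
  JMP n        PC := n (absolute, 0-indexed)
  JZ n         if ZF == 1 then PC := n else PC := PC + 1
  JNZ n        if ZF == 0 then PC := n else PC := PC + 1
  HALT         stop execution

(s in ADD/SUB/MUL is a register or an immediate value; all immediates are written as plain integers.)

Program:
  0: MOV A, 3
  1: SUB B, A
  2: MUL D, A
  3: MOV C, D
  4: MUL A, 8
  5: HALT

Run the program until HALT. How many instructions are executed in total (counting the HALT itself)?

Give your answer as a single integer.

Answer: 6

Derivation:
Step 1: PC=0 exec 'MOV A, 3'. After: A=3 B=0 C=0 D=0 ZF=0 PC=1
Step 2: PC=1 exec 'SUB B, A'. After: A=3 B=-3 C=0 D=0 ZF=0 PC=2
Step 3: PC=2 exec 'MUL D, A'. After: A=3 B=-3 C=0 D=0 ZF=1 PC=3
Step 4: PC=3 exec 'MOV C, D'. After: A=3 B=-3 C=0 D=0 ZF=1 PC=4
Step 5: PC=4 exec 'MUL A, 8'. After: A=24 B=-3 C=0 D=0 ZF=0 PC=5
Step 6: PC=5 exec 'HALT'. After: A=24 B=-3 C=0 D=0 ZF=0 PC=5 HALTED
Total instructions executed: 6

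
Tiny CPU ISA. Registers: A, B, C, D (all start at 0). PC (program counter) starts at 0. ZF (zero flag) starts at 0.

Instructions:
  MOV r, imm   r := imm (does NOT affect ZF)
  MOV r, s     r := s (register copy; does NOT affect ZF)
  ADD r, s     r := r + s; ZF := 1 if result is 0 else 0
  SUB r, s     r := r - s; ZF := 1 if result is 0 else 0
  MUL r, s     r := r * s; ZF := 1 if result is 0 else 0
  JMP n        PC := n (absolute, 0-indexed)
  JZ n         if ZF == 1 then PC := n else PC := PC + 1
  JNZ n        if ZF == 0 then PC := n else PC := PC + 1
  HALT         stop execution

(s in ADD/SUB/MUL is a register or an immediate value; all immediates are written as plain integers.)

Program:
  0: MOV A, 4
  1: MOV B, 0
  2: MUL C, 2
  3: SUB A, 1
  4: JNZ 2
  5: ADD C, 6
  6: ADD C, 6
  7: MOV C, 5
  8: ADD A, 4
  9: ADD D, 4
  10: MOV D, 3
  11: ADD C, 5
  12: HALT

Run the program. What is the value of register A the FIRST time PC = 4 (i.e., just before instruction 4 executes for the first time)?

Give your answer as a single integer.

Step 1: PC=0 exec 'MOV A, 4'. After: A=4 B=0 C=0 D=0 ZF=0 PC=1
Step 2: PC=1 exec 'MOV B, 0'. After: A=4 B=0 C=0 D=0 ZF=0 PC=2
Step 3: PC=2 exec 'MUL C, 2'. After: A=4 B=0 C=0 D=0 ZF=1 PC=3
Step 4: PC=3 exec 'SUB A, 1'. After: A=3 B=0 C=0 D=0 ZF=0 PC=4
First time PC=4: A=3

3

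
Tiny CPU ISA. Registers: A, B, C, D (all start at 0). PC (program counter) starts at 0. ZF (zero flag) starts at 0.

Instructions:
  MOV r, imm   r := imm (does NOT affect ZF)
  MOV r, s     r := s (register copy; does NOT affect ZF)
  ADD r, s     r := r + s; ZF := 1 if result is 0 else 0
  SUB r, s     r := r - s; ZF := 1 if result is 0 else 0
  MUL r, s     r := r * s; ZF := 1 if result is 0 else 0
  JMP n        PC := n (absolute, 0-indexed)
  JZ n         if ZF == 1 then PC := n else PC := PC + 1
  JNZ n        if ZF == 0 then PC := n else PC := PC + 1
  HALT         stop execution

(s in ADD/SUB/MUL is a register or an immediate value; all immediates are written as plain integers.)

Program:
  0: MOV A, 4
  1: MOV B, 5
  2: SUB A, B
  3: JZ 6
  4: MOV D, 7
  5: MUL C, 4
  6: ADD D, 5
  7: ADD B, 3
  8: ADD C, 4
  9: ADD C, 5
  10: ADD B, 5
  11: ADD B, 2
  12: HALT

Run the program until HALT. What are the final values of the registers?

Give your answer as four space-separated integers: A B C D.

Step 1: PC=0 exec 'MOV A, 4'. After: A=4 B=0 C=0 D=0 ZF=0 PC=1
Step 2: PC=1 exec 'MOV B, 5'. After: A=4 B=5 C=0 D=0 ZF=0 PC=2
Step 3: PC=2 exec 'SUB A, B'. After: A=-1 B=5 C=0 D=0 ZF=0 PC=3
Step 4: PC=3 exec 'JZ 6'. After: A=-1 B=5 C=0 D=0 ZF=0 PC=4
Step 5: PC=4 exec 'MOV D, 7'. After: A=-1 B=5 C=0 D=7 ZF=0 PC=5
Step 6: PC=5 exec 'MUL C, 4'. After: A=-1 B=5 C=0 D=7 ZF=1 PC=6
Step 7: PC=6 exec 'ADD D, 5'. After: A=-1 B=5 C=0 D=12 ZF=0 PC=7
Step 8: PC=7 exec 'ADD B, 3'. After: A=-1 B=8 C=0 D=12 ZF=0 PC=8
Step 9: PC=8 exec 'ADD C, 4'. After: A=-1 B=8 C=4 D=12 ZF=0 PC=9
Step 10: PC=9 exec 'ADD C, 5'. After: A=-1 B=8 C=9 D=12 ZF=0 PC=10
Step 11: PC=10 exec 'ADD B, 5'. After: A=-1 B=13 C=9 D=12 ZF=0 PC=11
Step 12: PC=11 exec 'ADD B, 2'. After: A=-1 B=15 C=9 D=12 ZF=0 PC=12
Step 13: PC=12 exec 'HALT'. After: A=-1 B=15 C=9 D=12 ZF=0 PC=12 HALTED

Answer: -1 15 9 12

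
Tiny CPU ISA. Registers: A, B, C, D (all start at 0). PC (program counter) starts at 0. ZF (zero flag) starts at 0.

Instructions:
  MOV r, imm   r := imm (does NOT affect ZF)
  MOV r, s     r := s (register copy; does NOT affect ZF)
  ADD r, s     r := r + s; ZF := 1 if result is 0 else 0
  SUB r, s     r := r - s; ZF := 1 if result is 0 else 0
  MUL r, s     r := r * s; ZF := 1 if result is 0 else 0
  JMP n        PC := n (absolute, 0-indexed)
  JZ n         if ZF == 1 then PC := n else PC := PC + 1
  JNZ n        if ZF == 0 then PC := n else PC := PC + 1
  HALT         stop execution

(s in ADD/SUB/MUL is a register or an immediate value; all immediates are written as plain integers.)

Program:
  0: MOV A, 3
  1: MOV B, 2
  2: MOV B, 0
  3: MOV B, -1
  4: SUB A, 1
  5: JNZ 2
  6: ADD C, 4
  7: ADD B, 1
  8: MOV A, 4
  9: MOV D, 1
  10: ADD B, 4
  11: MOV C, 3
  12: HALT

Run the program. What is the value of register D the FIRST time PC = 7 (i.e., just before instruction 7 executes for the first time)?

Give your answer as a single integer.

Step 1: PC=0 exec 'MOV A, 3'. After: A=3 B=0 C=0 D=0 ZF=0 PC=1
Step 2: PC=1 exec 'MOV B, 2'. After: A=3 B=2 C=0 D=0 ZF=0 PC=2
Step 3: PC=2 exec 'MOV B, 0'. After: A=3 B=0 C=0 D=0 ZF=0 PC=3
Step 4: PC=3 exec 'MOV B, -1'. After: A=3 B=-1 C=0 D=0 ZF=0 PC=4
Step 5: PC=4 exec 'SUB A, 1'. After: A=2 B=-1 C=0 D=0 ZF=0 PC=5
Step 6: PC=5 exec 'JNZ 2'. After: A=2 B=-1 C=0 D=0 ZF=0 PC=2
Step 7: PC=2 exec 'MOV B, 0'. After: A=2 B=0 C=0 D=0 ZF=0 PC=3
Step 8: PC=3 exec 'MOV B, -1'. After: A=2 B=-1 C=0 D=0 ZF=0 PC=4
Step 9: PC=4 exec 'SUB A, 1'. After: A=1 B=-1 C=0 D=0 ZF=0 PC=5
Step 10: PC=5 exec 'JNZ 2'. After: A=1 B=-1 C=0 D=0 ZF=0 PC=2
Step 11: PC=2 exec 'MOV B, 0'. After: A=1 B=0 C=0 D=0 ZF=0 PC=3
Step 12: PC=3 exec 'MOV B, -1'. After: A=1 B=-1 C=0 D=0 ZF=0 PC=4
Step 13: PC=4 exec 'SUB A, 1'. After: A=0 B=-1 C=0 D=0 ZF=1 PC=5
Step 14: PC=5 exec 'JNZ 2'. After: A=0 B=-1 C=0 D=0 ZF=1 PC=6
Step 15: PC=6 exec 'ADD C, 4'. After: A=0 B=-1 C=4 D=0 ZF=0 PC=7
First time PC=7: D=0

0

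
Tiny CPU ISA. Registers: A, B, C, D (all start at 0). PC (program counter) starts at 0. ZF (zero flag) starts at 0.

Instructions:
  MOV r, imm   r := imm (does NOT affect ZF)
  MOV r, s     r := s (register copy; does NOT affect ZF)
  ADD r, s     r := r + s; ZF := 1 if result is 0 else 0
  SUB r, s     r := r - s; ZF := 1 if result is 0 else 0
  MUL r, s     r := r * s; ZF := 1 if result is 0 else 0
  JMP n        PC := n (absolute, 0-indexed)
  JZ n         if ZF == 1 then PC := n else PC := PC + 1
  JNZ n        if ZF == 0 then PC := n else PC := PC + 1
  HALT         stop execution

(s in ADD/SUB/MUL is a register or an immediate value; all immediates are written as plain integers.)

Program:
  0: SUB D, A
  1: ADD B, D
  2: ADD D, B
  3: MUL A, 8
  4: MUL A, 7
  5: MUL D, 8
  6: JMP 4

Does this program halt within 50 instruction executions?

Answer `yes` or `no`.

Step 1: PC=0 exec 'SUB D, A'. After: A=0 B=0 C=0 D=0 ZF=1 PC=1
Step 2: PC=1 exec 'ADD B, D'. After: A=0 B=0 C=0 D=0 ZF=1 PC=2
Step 3: PC=2 exec 'ADD D, B'. After: A=0 B=0 C=0 D=0 ZF=1 PC=3
Step 4: PC=3 exec 'MUL A, 8'. After: A=0 B=0 C=0 D=0 ZF=1 PC=4
Step 5: PC=4 exec 'MUL A, 7'. After: A=0 B=0 C=0 D=0 ZF=1 PC=5
Step 6: PC=5 exec 'MUL D, 8'. After: A=0 B=0 C=0 D=0 ZF=1 PC=6
Step 7: PC=6 exec 'JMP 4'. After: A=0 B=0 C=0 D=0 ZF=1 PC=4
State after step 7 equals state after step 4: the program is in a cycle of length 3 and will never halt.

Answer: no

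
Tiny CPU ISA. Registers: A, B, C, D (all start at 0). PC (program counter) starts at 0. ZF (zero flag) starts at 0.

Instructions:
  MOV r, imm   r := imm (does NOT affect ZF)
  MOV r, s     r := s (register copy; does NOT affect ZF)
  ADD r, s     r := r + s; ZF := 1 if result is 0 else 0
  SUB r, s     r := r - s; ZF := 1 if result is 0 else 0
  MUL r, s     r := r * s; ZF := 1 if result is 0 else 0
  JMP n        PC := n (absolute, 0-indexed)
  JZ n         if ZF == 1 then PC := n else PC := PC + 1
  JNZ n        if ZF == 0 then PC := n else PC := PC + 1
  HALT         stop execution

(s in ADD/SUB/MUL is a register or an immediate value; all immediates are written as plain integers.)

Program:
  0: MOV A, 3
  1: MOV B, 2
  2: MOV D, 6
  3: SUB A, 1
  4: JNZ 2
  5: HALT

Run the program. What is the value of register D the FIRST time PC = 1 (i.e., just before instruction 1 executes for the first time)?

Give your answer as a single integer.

Step 1: PC=0 exec 'MOV A, 3'. After: A=3 B=0 C=0 D=0 ZF=0 PC=1
First time PC=1: D=0

0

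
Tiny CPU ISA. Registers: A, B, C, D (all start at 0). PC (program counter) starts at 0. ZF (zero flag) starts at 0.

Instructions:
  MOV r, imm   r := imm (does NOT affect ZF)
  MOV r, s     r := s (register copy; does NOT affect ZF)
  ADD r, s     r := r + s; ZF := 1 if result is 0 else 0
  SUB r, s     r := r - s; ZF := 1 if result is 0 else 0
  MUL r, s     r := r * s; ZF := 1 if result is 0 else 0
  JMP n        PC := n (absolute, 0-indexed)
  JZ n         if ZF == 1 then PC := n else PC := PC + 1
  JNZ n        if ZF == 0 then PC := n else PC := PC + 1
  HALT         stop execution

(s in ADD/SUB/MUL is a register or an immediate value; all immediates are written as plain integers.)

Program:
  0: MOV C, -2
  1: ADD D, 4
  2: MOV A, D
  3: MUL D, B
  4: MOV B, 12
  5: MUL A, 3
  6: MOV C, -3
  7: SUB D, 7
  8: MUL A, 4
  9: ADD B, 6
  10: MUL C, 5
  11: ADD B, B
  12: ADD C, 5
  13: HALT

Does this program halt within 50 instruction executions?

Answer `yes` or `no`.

Answer: yes

Derivation:
Step 1: PC=0 exec 'MOV C, -2'. After: A=0 B=0 C=-2 D=0 ZF=0 PC=1
Step 2: PC=1 exec 'ADD D, 4'. After: A=0 B=0 C=-2 D=4 ZF=0 PC=2
Step 3: PC=2 exec 'MOV A, D'. After: A=4 B=0 C=-2 D=4 ZF=0 PC=3
Step 4: PC=3 exec 'MUL D, B'. After: A=4 B=0 C=-2 D=0 ZF=1 PC=4
Step 5: PC=4 exec 'MOV B, 12'. After: A=4 B=12 C=-2 D=0 ZF=1 PC=5
Step 6: PC=5 exec 'MUL A, 3'. After: A=12 B=12 C=-2 D=0 ZF=0 PC=6
Step 7: PC=6 exec 'MOV C, -3'. After: A=12 B=12 C=-3 D=0 ZF=0 PC=7
Step 8: PC=7 exec 'SUB D, 7'. After: A=12 B=12 C=-3 D=-7 ZF=0 PC=8
Step 9: PC=8 exec 'MUL A, 4'. After: A=48 B=12 C=-3 D=-7 ZF=0 PC=9
Step 10: PC=9 exec 'ADD B, 6'. After: A=48 B=18 C=-3 D=-7 ZF=0 PC=10
Step 11: PC=10 exec 'MUL C, 5'. After: A=48 B=18 C=-15 D=-7 ZF=0 PC=11
Step 12: PC=11 exec 'ADD B, B'. After: A=48 B=36 C=-15 D=-7 ZF=0 PC=12
Step 13: PC=12 exec 'ADD C, 5'. After: A=48 B=36 C=-10 D=-7 ZF=0 PC=13
Step 14: PC=13 exec 'HALT'. After: A=48 B=36 C=-10 D=-7 ZF=0 PC=13 HALTED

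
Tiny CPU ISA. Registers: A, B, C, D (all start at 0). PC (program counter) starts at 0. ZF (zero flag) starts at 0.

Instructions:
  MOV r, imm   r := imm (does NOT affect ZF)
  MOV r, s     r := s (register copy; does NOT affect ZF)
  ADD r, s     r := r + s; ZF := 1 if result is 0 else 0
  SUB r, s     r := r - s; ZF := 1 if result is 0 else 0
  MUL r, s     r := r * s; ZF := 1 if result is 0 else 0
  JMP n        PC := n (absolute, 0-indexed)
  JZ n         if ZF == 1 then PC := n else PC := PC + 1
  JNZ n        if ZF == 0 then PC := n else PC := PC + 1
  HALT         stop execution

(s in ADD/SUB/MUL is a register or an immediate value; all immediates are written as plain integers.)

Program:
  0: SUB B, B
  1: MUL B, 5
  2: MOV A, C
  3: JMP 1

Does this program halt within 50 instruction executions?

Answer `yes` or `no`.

Answer: no

Derivation:
Step 1: PC=0 exec 'SUB B, B'. After: A=0 B=0 C=0 D=0 ZF=1 PC=1
Step 2: PC=1 exec 'MUL B, 5'. After: A=0 B=0 C=0 D=0 ZF=1 PC=2
Step 3: PC=2 exec 'MOV A, C'. After: A=0 B=0 C=0 D=0 ZF=1 PC=3
Step 4: PC=3 exec 'JMP 1'. After: A=0 B=0 C=0 D=0 ZF=1 PC=1
State after step 4 equals state after step 1: the program is in a cycle of length 3 and will never halt.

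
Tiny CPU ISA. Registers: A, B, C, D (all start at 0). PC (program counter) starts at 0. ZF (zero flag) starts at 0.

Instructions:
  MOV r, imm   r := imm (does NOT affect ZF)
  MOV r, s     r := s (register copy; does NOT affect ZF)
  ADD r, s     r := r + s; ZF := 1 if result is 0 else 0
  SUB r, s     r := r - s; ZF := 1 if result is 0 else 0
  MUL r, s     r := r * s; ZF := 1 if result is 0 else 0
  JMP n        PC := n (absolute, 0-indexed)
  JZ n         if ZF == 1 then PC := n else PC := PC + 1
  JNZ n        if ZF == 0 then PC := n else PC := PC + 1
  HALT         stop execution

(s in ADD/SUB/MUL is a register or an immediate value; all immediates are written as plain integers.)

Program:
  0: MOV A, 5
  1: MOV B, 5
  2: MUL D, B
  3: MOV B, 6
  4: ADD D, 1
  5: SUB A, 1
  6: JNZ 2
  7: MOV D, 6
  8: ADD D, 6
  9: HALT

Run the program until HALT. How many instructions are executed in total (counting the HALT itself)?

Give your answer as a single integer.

Step 1: PC=0 exec 'MOV A, 5'. After: A=5 B=0 C=0 D=0 ZF=0 PC=1
Step 2: PC=1 exec 'MOV B, 5'. After: A=5 B=5 C=0 D=0 ZF=0 PC=2
Step 3: PC=2 exec 'MUL D, B'. After: A=5 B=5 C=0 D=0 ZF=1 PC=3
Step 4: PC=3 exec 'MOV B, 6'. After: A=5 B=6 C=0 D=0 ZF=1 PC=4
Step 5: PC=4 exec 'ADD D, 1'. After: A=5 B=6 C=0 D=1 ZF=0 PC=5
Step 6: PC=5 exec 'SUB A, 1'. After: A=4 B=6 C=0 D=1 ZF=0 PC=6
Step 7: PC=6 exec 'JNZ 2'. After: A=4 B=6 C=0 D=1 ZF=0 PC=2
Step 8: PC=2 exec 'MUL D, B'. After: A=4 B=6 C=0 D=6 ZF=0 PC=3
Step 9: PC=3 exec 'MOV B, 6'. After: A=4 B=6 C=0 D=6 ZF=0 PC=4
Step 10: PC=4 exec 'ADD D, 1'. After: A=4 B=6 C=0 D=7 ZF=0 PC=5
Step 11: PC=5 exec 'SUB A, 1'. After: A=3 B=6 C=0 D=7 ZF=0 PC=6
Step 12: PC=6 exec 'JNZ 2'. After: A=3 B=6 C=0 D=7 ZF=0 PC=2
Step 13: PC=2 exec 'MUL D, B'. After: A=3 B=6 C=0 D=42 ZF=0 PC=3
Step 14: PC=3 exec 'MOV B, 6'. After: A=3 B=6 C=0 D=42 ZF=0 PC=4
Step 15: PC=4 exec 'ADD D, 1'. After: A=3 B=6 C=0 D=43 ZF=0 PC=5
Step 16: PC=5 exec 'SUB A, 1'. After: A=2 B=6 C=0 D=43 ZF=0 PC=6
Step 17: PC=6 exec 'JNZ 2'. After: A=2 B=6 C=0 D=43 ZF=0 PC=2
Step 18: PC=2 exec 'MUL D, B'. After: A=2 B=6 C=0 D=258 ZF=0 PC=3
Step 19: PC=3 exec 'MOV B, 6'. After: A=2 B=6 C=0 D=258 ZF=0 PC=4
Step 20: PC=4 exec 'ADD D, 1'. After: A=2 B=6 C=0 D=259 ZF=0 PC=5
Step 21: PC=5 exec 'SUB A, 1'. After: A=1 B=6 C=0 D=259 ZF=0 PC=6
Step 22: PC=6 exec 'JNZ 2'. After: A=1 B=6 C=0 D=259 ZF=0 PC=2
Step 23: PC=2 exec 'MUL D, B'. After: A=1 B=6 C=0 D=1554 ZF=0 PC=3
Step 24: PC=3 exec 'MOV B, 6'. After: A=1 B=6 C=0 D=1554 ZF=0 PC=4
Step 25: PC=4 exec 'ADD D, 1'. After: A=1 B=6 C=0 D=1555 ZF=0 PC=5
Step 26: PC=5 exec 'SUB A, 1'. After: A=0 B=6 C=0 D=1555 ZF=1 PC=6
Step 27: PC=6 exec 'JNZ 2'. After: A=0 B=6 C=0 D=1555 ZF=1 PC=7
Step 28: PC=7 exec 'MOV D, 6'. After: A=0 B=6 C=0 D=6 ZF=1 PC=8
Step 29: PC=8 exec 'ADD D, 6'. After: A=0 B=6 C=0 D=12 ZF=0 PC=9
Step 30: PC=9 exec 'HALT'. After: A=0 B=6 C=0 D=12 ZF=0 PC=9 HALTED
Total instructions executed: 30

Answer: 30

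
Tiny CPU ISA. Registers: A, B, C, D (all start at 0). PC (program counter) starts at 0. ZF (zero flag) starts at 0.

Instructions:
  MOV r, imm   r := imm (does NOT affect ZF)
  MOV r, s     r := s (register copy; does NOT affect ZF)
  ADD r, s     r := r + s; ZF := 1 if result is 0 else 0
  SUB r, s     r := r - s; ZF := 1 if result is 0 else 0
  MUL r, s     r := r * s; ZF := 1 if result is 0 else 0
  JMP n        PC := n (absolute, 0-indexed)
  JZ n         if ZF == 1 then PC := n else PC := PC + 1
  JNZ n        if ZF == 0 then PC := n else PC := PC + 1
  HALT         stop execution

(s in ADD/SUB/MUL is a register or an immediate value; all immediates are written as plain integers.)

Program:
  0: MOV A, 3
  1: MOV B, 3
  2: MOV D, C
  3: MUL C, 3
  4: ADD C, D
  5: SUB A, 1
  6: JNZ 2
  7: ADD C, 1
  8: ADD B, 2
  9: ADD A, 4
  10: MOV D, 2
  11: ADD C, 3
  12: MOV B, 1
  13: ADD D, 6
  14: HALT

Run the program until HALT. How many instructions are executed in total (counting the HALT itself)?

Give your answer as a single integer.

Answer: 25

Derivation:
Step 1: PC=0 exec 'MOV A, 3'. After: A=3 B=0 C=0 D=0 ZF=0 PC=1
Step 2: PC=1 exec 'MOV B, 3'. After: A=3 B=3 C=0 D=0 ZF=0 PC=2
Step 3: PC=2 exec 'MOV D, C'. After: A=3 B=3 C=0 D=0 ZF=0 PC=3
Step 4: PC=3 exec 'MUL C, 3'. After: A=3 B=3 C=0 D=0 ZF=1 PC=4
Step 5: PC=4 exec 'ADD C, D'. After: A=3 B=3 C=0 D=0 ZF=1 PC=5
Step 6: PC=5 exec 'SUB A, 1'. After: A=2 B=3 C=0 D=0 ZF=0 PC=6
Step 7: PC=6 exec 'JNZ 2'. After: A=2 B=3 C=0 D=0 ZF=0 PC=2
Step 8: PC=2 exec 'MOV D, C'. After: A=2 B=3 C=0 D=0 ZF=0 PC=3
Step 9: PC=3 exec 'MUL C, 3'. After: A=2 B=3 C=0 D=0 ZF=1 PC=4
Step 10: PC=4 exec 'ADD C, D'. After: A=2 B=3 C=0 D=0 ZF=1 PC=5
Step 11: PC=5 exec 'SUB A, 1'. After: A=1 B=3 C=0 D=0 ZF=0 PC=6
Step 12: PC=6 exec 'JNZ 2'. After: A=1 B=3 C=0 D=0 ZF=0 PC=2
Step 13: PC=2 exec 'MOV D, C'. After: A=1 B=3 C=0 D=0 ZF=0 PC=3
Step 14: PC=3 exec 'MUL C, 3'. After: A=1 B=3 C=0 D=0 ZF=1 PC=4
Step 15: PC=4 exec 'ADD C, D'. After: A=1 B=3 C=0 D=0 ZF=1 PC=5
Step 16: PC=5 exec 'SUB A, 1'. After: A=0 B=3 C=0 D=0 ZF=1 PC=6
Step 17: PC=6 exec 'JNZ 2'. After: A=0 B=3 C=0 D=0 ZF=1 PC=7
Step 18: PC=7 exec 'ADD C, 1'. After: A=0 B=3 C=1 D=0 ZF=0 PC=8
Step 19: PC=8 exec 'ADD B, 2'. After: A=0 B=5 C=1 D=0 ZF=0 PC=9
Step 20: PC=9 exec 'ADD A, 4'. After: A=4 B=5 C=1 D=0 ZF=0 PC=10
Step 21: PC=10 exec 'MOV D, 2'. After: A=4 B=5 C=1 D=2 ZF=0 PC=11
Step 22: PC=11 exec 'ADD C, 3'. After: A=4 B=5 C=4 D=2 ZF=0 PC=12
Step 23: PC=12 exec 'MOV B, 1'. After: A=4 B=1 C=4 D=2 ZF=0 PC=13
Step 24: PC=13 exec 'ADD D, 6'. After: A=4 B=1 C=4 D=8 ZF=0 PC=14
Step 25: PC=14 exec 'HALT'. After: A=4 B=1 C=4 D=8 ZF=0 PC=14 HALTED
Total instructions executed: 25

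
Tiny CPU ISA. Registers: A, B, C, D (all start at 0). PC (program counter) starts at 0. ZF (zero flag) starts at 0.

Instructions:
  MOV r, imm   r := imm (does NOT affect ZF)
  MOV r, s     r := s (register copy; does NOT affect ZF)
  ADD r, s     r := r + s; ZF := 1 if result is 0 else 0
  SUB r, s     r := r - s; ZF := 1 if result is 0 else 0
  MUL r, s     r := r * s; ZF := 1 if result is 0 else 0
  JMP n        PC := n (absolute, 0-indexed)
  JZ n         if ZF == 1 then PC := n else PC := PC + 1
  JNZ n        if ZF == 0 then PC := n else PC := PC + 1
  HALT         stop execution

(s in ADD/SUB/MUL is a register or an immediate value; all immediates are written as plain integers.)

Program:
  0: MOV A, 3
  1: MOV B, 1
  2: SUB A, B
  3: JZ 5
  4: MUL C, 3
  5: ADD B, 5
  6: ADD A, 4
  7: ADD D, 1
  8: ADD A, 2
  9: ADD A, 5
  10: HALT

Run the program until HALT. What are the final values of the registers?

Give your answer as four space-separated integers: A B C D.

Step 1: PC=0 exec 'MOV A, 3'. After: A=3 B=0 C=0 D=0 ZF=0 PC=1
Step 2: PC=1 exec 'MOV B, 1'. After: A=3 B=1 C=0 D=0 ZF=0 PC=2
Step 3: PC=2 exec 'SUB A, B'. After: A=2 B=1 C=0 D=0 ZF=0 PC=3
Step 4: PC=3 exec 'JZ 5'. After: A=2 B=1 C=0 D=0 ZF=0 PC=4
Step 5: PC=4 exec 'MUL C, 3'. After: A=2 B=1 C=0 D=0 ZF=1 PC=5
Step 6: PC=5 exec 'ADD B, 5'. After: A=2 B=6 C=0 D=0 ZF=0 PC=6
Step 7: PC=6 exec 'ADD A, 4'. After: A=6 B=6 C=0 D=0 ZF=0 PC=7
Step 8: PC=7 exec 'ADD D, 1'. After: A=6 B=6 C=0 D=1 ZF=0 PC=8
Step 9: PC=8 exec 'ADD A, 2'. After: A=8 B=6 C=0 D=1 ZF=0 PC=9
Step 10: PC=9 exec 'ADD A, 5'. After: A=13 B=6 C=0 D=1 ZF=0 PC=10
Step 11: PC=10 exec 'HALT'. After: A=13 B=6 C=0 D=1 ZF=0 PC=10 HALTED

Answer: 13 6 0 1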